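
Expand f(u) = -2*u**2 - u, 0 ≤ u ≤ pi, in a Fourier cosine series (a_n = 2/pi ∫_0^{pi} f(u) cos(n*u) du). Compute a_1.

4/pi + 8

a_1 = 2/pi ∫_0^{pi} (-2*u**2 - u) cos(u) du.
Integrating by parts twice (tabular method), an antiderivative of (-2*u**2 - u) cos(u) is -2*u**2*sin(u) - u*sin(u) - 4*u*cos(u) + 4*sin(u) - cos(u); evaluating from 0 to pi: ∫_{0}^{pi} (-2*u**2 - u) cos(u) du = (1 + 4*pi) - (-1) = 2 + 4*pi.
Hence a_1 = (2/pi)·(2 + 4*pi) = 4/pi + 8.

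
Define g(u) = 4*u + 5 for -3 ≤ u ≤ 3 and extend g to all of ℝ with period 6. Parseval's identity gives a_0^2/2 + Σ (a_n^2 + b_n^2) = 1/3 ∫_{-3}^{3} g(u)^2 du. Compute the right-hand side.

146

1/3 ∫_{-3}^{3} g(u)^2 du = 1/3 · (438) = 146.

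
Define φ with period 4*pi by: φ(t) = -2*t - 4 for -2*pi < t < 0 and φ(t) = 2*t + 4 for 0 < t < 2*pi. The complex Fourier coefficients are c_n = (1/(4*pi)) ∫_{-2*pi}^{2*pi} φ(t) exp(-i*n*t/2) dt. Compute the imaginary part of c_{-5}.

Since φ is real-valued, Im(c_{-5}) = -(1/(4*pi)) ∫_{-2*pi}^{2*pi} φ(t) sin(-5*t/2) dt = b_{5}/2.
Split the integral at the breakpoints.
Integrating by parts (boundary term plus one more integral), an antiderivative of (-2*t - 4) sin(-5*t/2) is -4*t*cos(5*t/2)/5 + 8*sin(5*t/2)/25 - 8*cos(5*t/2)/5; evaluating from -2*pi to 0: ∫_{-2*pi}^{0} (-2*t - 4) sin(-5*t/2) dt = (-8/5) - (8/5 - 8*pi/5) = -16/5 + 8*pi/5.
Integrating by parts (boundary term plus one more integral), an antiderivative of (2*t + 4) sin(-5*t/2) is 4*t*cos(5*t/2)/5 - 8*sin(5*t/2)/25 + 8*cos(5*t/2)/5; evaluating from 0 to 2*pi: ∫_{0}^{2*pi} (2*t + 4) sin(-5*t/2) dt = (-8*pi/5 - 8/5) - (8/5) = -8*pi/5 - 16/5.
So ∫_{-2*pi}^{2*pi} φ(t) sin(-5*t/2) dt = -32/5.
Hence Im(c_{-5}) = (-1/(4*pi))·(-32/5) = 8/(5*pi).

8/(5*pi)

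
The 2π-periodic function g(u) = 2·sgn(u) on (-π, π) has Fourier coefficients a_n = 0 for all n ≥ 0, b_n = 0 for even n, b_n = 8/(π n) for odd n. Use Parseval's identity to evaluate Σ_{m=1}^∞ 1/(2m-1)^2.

Parseval: Σ b_n^2 = (1/π) ∫_{-π}^{π} g(u)^2 du = 8.
Only odd n contribute, with b_n^2 = 64/(π^2 n^2), so Σ_{m≥1} 1/(2m-1)^2 = π^2·(8)/64 = pi**2/8.

pi**2/8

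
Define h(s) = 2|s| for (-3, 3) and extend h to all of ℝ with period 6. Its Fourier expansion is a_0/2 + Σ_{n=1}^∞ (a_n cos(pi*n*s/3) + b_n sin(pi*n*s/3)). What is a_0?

6

a_0 = 1/3 ∫_{-3}^{3} h(s) ds = 1/3 · (18) = 6.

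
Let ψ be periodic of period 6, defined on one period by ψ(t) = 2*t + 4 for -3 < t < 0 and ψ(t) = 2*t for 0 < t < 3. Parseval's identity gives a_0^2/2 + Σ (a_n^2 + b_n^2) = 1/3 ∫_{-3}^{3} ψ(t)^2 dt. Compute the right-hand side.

16

1/3 ∫_{-3}^{3} ψ(t)^2 dt = 1/3 · (48) = 16.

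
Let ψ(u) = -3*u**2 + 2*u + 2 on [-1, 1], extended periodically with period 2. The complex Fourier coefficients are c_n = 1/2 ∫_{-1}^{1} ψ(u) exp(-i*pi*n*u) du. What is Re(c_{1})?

6/pi**2

Since ψ is real-valued, Re(c_{1}) = 1/2 ∫_{-1}^{1} ψ(u) cos(pi*u) du = a_{1}/2.
Integrating by parts twice (tabular method), an antiderivative of (-3*u**2 + 2*u + 2) cos(pi*u) is -3*u**2*sin(pi*u)/pi + 2*u*sin(pi*u)/pi - 6*u*cos(pi*u)/pi**2 + 6*sin(pi*u)/pi**3 + 2*sin(pi*u)/pi + 2*cos(pi*u)/pi**2; evaluating from -1 to 1: ∫_{-1}^{1} (-3*u**2 + 2*u + 2) cos(pi*u) du = (4/pi**2) - (-8/pi**2) = 12/pi**2.
Hence Re(c_{1}) = (1/2)·(12/pi**2) = 6/pi**2.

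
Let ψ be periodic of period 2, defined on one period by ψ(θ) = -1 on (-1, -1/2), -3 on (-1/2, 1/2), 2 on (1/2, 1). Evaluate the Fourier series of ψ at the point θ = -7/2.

-1/2

θ = -7/2 differs from θ = 1/2 by -2 full period(s), and the series is 2-periodic.
At θ = 1/2 the one-sided limits are ψ(1/2^-) = -3 and ψ(1/2^+) = 2.
By Dirichlet's theorem the series converges to their average, [(-3) + (2)]/2 = -1/2.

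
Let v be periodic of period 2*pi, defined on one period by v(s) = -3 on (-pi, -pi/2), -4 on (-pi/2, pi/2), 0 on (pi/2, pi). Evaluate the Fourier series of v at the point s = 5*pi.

s = 5*pi differs from s = pi by 2 full period(s), and the series is 2*pi-periodic.
At s = pi the one-sided limits are v(pi^-) = 0 and v(pi^+) = -3.
By Dirichlet's theorem the series converges to their average, [(0) + (-3)]/2 = -3/2.

-3/2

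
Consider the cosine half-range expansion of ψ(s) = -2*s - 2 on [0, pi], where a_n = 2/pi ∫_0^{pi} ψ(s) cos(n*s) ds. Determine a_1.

8/pi

a_1 = 2/pi ∫_0^{pi} (-2*s - 2) cos(s) ds.
Integrating by parts (boundary term plus one more integral), an antiderivative of (-2*s - 2) cos(s) is -2*s*sin(s) - 2*sin(s) - 2*cos(s); evaluating from 0 to pi: ∫_{0}^{pi} (-2*s - 2) cos(s) ds = (2) - (-2) = 4.
Hence a_1 = (2/pi)·(4) = 8/pi.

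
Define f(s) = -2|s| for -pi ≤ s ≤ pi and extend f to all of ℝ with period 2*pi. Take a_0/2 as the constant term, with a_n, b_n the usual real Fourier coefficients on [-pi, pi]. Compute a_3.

a_3 = 1/pi ∫_{-pi}^{pi} f(s) cos(3*s) ds.
f is even and cos(3*s) is even, so the integrand is even and a_3 = 2/pi ∫_0^{pi} f(s) cos(3*s) ds.
Integrating by parts (boundary term plus one more integral), an antiderivative of (-2*s) cos(3*s) is -2*s*sin(3*s)/3 - 2*cos(3*s)/9; evaluating from 0 to pi: ∫_{0}^{pi} (-2*s) cos(3*s) ds = (2/9) - (-2/9) = 4/9.
Hence a_3 = (2/pi)·(4/9) = 8/(9*pi).

8/(9*pi)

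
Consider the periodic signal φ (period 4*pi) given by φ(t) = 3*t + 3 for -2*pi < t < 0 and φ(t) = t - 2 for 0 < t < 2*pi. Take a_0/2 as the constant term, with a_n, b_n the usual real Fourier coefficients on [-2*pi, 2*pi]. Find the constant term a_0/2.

a_0 = (1/(2*pi)) ∫_{-2*pi}^{2*pi} φ(t) dt = (1/(2*pi)) · (2*pi*(1 - 2*pi)) = 1 - 2*pi.
So the constant term a_0/2 = 1/2 - pi.

1/2 - pi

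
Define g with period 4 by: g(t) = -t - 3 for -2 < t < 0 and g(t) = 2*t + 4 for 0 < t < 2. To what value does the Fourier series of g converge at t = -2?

7/2

At t = -2 the one-sided limits are g(-2^-) = 8 and g(-2^+) = -1.
By Dirichlet's theorem the series converges to their average, [(8) + (-1)]/2 = 7/2.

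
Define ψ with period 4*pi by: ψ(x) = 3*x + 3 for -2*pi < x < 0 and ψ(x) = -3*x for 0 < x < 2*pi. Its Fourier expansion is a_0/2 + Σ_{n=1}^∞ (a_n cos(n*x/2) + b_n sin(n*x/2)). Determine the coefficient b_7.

b_7 = (1/(2*pi)) ∫_{-2*pi}^{2*pi} ψ(x) sin(7*x/2) dx.
Split the integral at the breakpoints.
Integrating by parts (boundary term plus one more integral), an antiderivative of (3*x + 3) sin(7*x/2) is -6*x*cos(7*x/2)/7 + 12*sin(7*x/2)/49 - 6*cos(7*x/2)/7; evaluating from -2*pi to 0: ∫_{-2*pi}^{0} (3*x + 3) sin(7*x/2) dx = (-6/7) - (6/7 - 12*pi/7) = -12/7 + 12*pi/7.
Integrating by parts (boundary term plus one more integral), an antiderivative of (-3*x) sin(7*x/2) is 6*x*cos(7*x/2)/7 - 12*sin(7*x/2)/49; evaluating from 0 to 2*pi: ∫_{0}^{2*pi} (-3*x) sin(7*x/2) dx = (-12*pi/7) - (0) = -12*pi/7.
Summing the pieces and multiplying by (1/(2*pi)) gives b_7 = -6/(7*pi).

-6/(7*pi)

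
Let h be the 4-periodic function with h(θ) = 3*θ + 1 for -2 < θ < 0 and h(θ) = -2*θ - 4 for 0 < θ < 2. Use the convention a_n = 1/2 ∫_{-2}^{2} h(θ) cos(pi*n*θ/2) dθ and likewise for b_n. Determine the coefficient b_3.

-8/(3*pi)

b_3 = 1/2 ∫_{-2}^{2} h(θ) sin(3*pi*θ/2) dθ.
Split the integral at the breakpoints.
Integrating by parts (boundary term plus one more integral), an antiderivative of (3*θ + 1) sin(3*pi*θ/2) is -2*θ*cos(3*pi*θ/2)/pi + 4*sin(3*pi*θ/2)/(3*pi**2) - 2*cos(3*pi*θ/2)/(3*pi); evaluating from -2 to 0: ∫_{-2}^{0} (3*θ + 1) sin(3*pi*θ/2) dθ = (-2/(3*pi)) - (-10/(3*pi)) = 8/(3*pi).
Integrating by parts (boundary term plus one more integral), an antiderivative of (-2*θ - 4) sin(3*pi*θ/2) is 4*θ*cos(3*pi*θ/2)/(3*pi) - 8*sin(3*pi*θ/2)/(9*pi**2) + 8*cos(3*pi*θ/2)/(3*pi); evaluating from 0 to 2: ∫_{0}^{2} (-2*θ - 4) sin(3*pi*θ/2) dθ = (-16/(3*pi)) - (8/(3*pi)) = -8/pi.
Summing the pieces and multiplying by (1/2) gives b_3 = -8/(3*pi).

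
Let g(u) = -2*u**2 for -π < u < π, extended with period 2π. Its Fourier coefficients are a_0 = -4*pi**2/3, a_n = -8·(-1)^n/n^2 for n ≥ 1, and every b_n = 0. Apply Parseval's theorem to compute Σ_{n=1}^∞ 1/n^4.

Parseval: a_0^2/2 + Σ a_n^2 = (1/π) ∫_{-π}^{π} g(u)^2 du = 8*pi**4/5.
Subtract a_0^2/2 = 8*pi**4/9: Σ a_n^2 = 32*pi**4/45.
Since a_n^2 = 64/n^4, Σ 1/n^4 = pi**4/90.

pi**4/90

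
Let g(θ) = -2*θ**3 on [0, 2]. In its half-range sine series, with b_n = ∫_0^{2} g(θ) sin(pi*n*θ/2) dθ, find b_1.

b_1 = ∫_0^{2} (-2*θ**3) sin(pi*θ/2) dθ.
Integrating by parts three times (tabular method), an antiderivative of (-2*θ**3) sin(pi*θ/2) is 4*θ**3*cos(pi*θ/2)/pi - 24*θ**2*sin(pi*θ/2)/pi**2 - 96*θ*cos(pi*θ/2)/pi**3 + 192*sin(pi*θ/2)/pi**4; evaluating from 0 to 2: ∫_{0}^{2} (-2*θ**3) sin(pi*θ/2) dθ = (-32/pi + 192/pi**3) - (0) = -32/pi + 192/pi**3.
Hence b_1 = -32/pi + 192/pi**3.

-32/pi + 192/pi**3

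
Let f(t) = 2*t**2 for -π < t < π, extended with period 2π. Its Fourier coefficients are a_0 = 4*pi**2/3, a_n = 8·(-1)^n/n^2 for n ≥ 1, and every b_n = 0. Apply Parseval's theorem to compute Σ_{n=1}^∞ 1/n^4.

pi**4/90

Parseval: a_0^2/2 + Σ a_n^2 = (1/π) ∫_{-π}^{π} f(t)^2 dt = 8*pi**4/5.
Subtract a_0^2/2 = 8*pi**4/9: Σ a_n^2 = 32*pi**4/45.
Since a_n^2 = 64/n^4, Σ 1/n^4 = pi**4/90.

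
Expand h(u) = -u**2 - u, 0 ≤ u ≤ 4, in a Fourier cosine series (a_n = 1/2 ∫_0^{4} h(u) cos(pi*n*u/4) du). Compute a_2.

-16/pi**2

a_2 = 1/2 ∫_0^{4} (-u**2 - u) cos(pi*u/2) du.
Integrating by parts twice (tabular method), an antiderivative of (-u**2 - u) cos(pi*u/2) is -2*u**2*sin(pi*u/2)/pi - 2*u*sin(pi*u/2)/pi - 8*u*cos(pi*u/2)/pi**2 + 16*sin(pi*u/2)/pi**3 - 4*cos(pi*u/2)/pi**2; evaluating from 0 to 4: ∫_{0}^{4} (-u**2 - u) cos(pi*u/2) du = (-36/pi**2) - (-4/pi**2) = -32/pi**2.
Hence a_2 = (1/2)·(-32/pi**2) = -16/pi**2.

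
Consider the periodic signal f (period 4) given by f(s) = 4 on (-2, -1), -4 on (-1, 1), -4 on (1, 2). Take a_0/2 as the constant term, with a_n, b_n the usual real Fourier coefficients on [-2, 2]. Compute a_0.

-4

a_0 = 1/2 ∫_{-2}^{2} f(s) ds = 1/2 · (-8) = -4.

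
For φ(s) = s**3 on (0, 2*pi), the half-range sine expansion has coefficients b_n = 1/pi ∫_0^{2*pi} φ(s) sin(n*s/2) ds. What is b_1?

b_1 = 1/pi ∫_0^{2*pi} (s**3) sin(s/2) ds.
Integrating by parts three times (tabular method), an antiderivative of (s**3) sin(s/2) is -2*s**3*cos(s/2) + 12*s**2*sin(s/2) + 48*s*cos(s/2) - 96*sin(s/2); evaluating from 0 to 2*pi: ∫_{0}^{2*pi} (s**3) sin(s/2) ds = (16*pi*(-6 + pi**2)) - (0) = 16*pi*(-6 + pi**2).
Hence b_1 = (1/pi)·(16*pi*(-6 + pi**2)) = -96 + 16*pi**2.

-96 + 16*pi**2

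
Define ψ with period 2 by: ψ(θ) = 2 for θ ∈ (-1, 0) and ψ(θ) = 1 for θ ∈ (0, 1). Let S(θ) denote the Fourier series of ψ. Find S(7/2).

2

θ = 7/2 differs from θ = -1/2 by 2 full period(s), and the series is 2-periodic.
ψ is continuous at θ = -1/2 with value 2, so the series converges to 2 there.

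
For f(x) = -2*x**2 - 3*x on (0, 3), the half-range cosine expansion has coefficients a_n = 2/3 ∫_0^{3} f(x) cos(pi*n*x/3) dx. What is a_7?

108/(49*pi**2)

a_7 = 2/3 ∫_0^{3} (-2*x**2 - 3*x) cos(7*pi*x/3) dx.
Integrating by parts twice (tabular method), an antiderivative of (-2*x**2 - 3*x) cos(7*pi*x/3) is -6*x**2*sin(7*pi*x/3)/(7*pi) - 9*x*sin(7*pi*x/3)/(7*pi) - 36*x*cos(7*pi*x/3)/(49*pi**2) + 108*sin(7*pi*x/3)/(343*pi**3) - 27*cos(7*pi*x/3)/(49*pi**2); evaluating from 0 to 3: ∫_{0}^{3} (-2*x**2 - 3*x) cos(7*pi*x/3) dx = (135/(49*pi**2)) - (-27/(49*pi**2)) = 162/(49*pi**2).
Hence a_7 = (2/3)·(162/(49*pi**2)) = 108/(49*pi**2).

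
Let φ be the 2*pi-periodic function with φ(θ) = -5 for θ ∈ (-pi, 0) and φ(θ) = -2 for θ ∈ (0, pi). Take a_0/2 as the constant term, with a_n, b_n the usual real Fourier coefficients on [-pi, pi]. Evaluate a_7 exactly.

a_7 = 1/pi ∫_{-pi}^{pi} φ(θ) cos(7*θ) dθ.
Split the integral at the breakpoints.
Directly, an antiderivative of (-5) cos(7*θ) is -5*sin(7*θ)/7; evaluating from -pi to 0: ∫_{-pi}^{0} (-5) cos(7*θ) dθ = (0) - (0) = 0.
Directly, an antiderivative of (-2) cos(7*θ) is -2*sin(7*θ)/7; evaluating from 0 to pi: ∫_{0}^{pi} (-2) cos(7*θ) dθ = (0) - (0) = 0.
Summing the pieces and multiplying by (1/pi) gives a_7 = 0.

0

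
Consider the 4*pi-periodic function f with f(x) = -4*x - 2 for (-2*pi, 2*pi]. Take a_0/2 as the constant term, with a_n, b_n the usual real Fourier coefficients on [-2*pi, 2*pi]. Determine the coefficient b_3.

-16/3

b_3 = (1/(2*pi)) ∫_{-2*pi}^{2*pi} f(x) sin(3*x/2) dx.
Integrating by parts (boundary term plus one more integral), an antiderivative of (-4*x - 2) sin(3*x/2) is 8*x*cos(3*x/2)/3 - 16*sin(3*x/2)/9 + 4*cos(3*x/2)/3; evaluating from -2*pi to 2*pi: ∫_{-2*pi}^{2*pi} (-4*x - 2) sin(3*x/2) dx = (-16*pi/3 - 4/3) - (-4/3 + 16*pi/3) = -32*pi/3.
Hence b_3 = (1/(2*pi))·(-32*pi/3) = -16/3.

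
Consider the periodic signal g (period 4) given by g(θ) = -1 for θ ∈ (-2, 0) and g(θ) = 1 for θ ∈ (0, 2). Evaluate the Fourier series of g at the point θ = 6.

0

θ = 6 differs from θ = 2 by 1 full period(s), and the series is 4-periodic.
At θ = 2 the one-sided limits are g(2^-) = 1 and g(2^+) = -1.
By Dirichlet's theorem the series converges to their average, [(1) + (-1)]/2 = 0.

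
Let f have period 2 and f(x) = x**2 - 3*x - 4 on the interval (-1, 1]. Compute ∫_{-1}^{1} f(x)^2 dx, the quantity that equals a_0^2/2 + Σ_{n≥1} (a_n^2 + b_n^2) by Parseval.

∫_{-1}^{1} f(x)^2 dx = 496/15.

496/15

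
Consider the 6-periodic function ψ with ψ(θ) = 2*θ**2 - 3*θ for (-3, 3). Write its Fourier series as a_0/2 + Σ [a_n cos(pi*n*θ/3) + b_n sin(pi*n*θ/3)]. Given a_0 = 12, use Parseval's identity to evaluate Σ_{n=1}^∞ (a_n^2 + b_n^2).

Parseval: a_0^2/2 + Σ_{n≥1} (a_n^2+b_n^2) = 1/3 ∫_{-3}^{3} ψ(θ)^2 dθ = 918/5.
Subtract a_0^2/2 = 72: Σ (a_n^2+b_n^2) = 558/5.

558/5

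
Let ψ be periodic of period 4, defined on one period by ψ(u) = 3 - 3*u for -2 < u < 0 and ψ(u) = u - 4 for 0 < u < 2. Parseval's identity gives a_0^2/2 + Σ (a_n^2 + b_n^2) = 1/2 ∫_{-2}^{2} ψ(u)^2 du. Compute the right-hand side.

145/3

1/2 ∫_{-2}^{2} ψ(u)^2 du = 1/2 · (290/3) = 145/3.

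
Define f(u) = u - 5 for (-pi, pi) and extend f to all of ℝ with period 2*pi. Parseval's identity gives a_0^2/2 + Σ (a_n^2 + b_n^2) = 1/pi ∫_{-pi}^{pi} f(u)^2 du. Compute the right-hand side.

2*pi**2/3 + 50

1/pi ∫_{-pi}^{pi} f(u)^2 du = 1/pi · (2*pi*(pi**2 + 75)/3) = 2*pi**2/3 + 50.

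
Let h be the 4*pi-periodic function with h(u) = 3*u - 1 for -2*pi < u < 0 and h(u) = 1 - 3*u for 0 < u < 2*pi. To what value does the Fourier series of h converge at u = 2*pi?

u = 2*pi differs from u = -2*pi by 1 full period(s), and the series is 4*pi-periodic.
At u = -2*pi the one-sided limits are h(-2*pi^-) = 1 - 6*pi and h(-2*pi^+) = -6*pi - 1.
By Dirichlet's theorem the series converges to their average, [(1 - 6*pi) + (-6*pi - 1)]/2 = -6*pi.

-6*pi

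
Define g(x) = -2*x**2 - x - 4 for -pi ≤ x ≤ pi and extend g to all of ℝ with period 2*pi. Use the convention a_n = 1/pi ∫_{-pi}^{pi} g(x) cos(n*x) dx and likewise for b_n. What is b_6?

b_6 = 1/pi ∫_{-pi}^{pi} g(x) sin(6*x) dx.
Integrating by parts twice (tabular method), an antiderivative of (-2*x**2 - x - 4) sin(6*x) is x**2*cos(6*x)/3 - x*sin(6*x)/9 + x*cos(6*x)/6 - sin(6*x)/36 + 35*cos(6*x)/54; evaluating from -pi to pi: ∫_{-pi}^{pi} (-2*x**2 - x - 4) sin(6*x) dx = (pi/6 + 35/54 + pi**2/3) - (-pi/6 + 35/54 + pi**2/3) = pi/3.
Hence b_6 = (1/pi)·(pi/3) = 1/3.

1/3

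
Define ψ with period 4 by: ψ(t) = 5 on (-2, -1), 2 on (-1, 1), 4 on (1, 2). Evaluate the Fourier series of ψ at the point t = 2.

At t = 2 the one-sided limits are ψ(2^-) = 4 and ψ(2^+) = 5.
By Dirichlet's theorem the series converges to their average, [(4) + (5)]/2 = 9/2.

9/2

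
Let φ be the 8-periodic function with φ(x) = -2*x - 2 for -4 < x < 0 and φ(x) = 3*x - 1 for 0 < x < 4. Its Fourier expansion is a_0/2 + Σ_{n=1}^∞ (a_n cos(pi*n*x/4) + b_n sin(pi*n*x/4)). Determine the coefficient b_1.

6/pi

b_1 = 1/4 ∫_{-4}^{4} φ(x) sin(pi*x/4) dx.
Split the integral at the breakpoints.
Integrating by parts (boundary term plus one more integral), an antiderivative of (-2*x - 2) sin(pi*x/4) is 8*x*cos(pi*x/4)/pi - 32*sin(pi*x/4)/pi**2 + 8*cos(pi*x/4)/pi; evaluating from -4 to 0: ∫_{-4}^{0} (-2*x - 2) sin(pi*x/4) dx = (8/pi) - (24/pi) = -16/pi.
Integrating by parts (boundary term plus one more integral), an antiderivative of (3*x - 1) sin(pi*x/4) is -12*x*cos(pi*x/4)/pi + 48*sin(pi*x/4)/pi**2 + 4*cos(pi*x/4)/pi; evaluating from 0 to 4: ∫_{0}^{4} (3*x - 1) sin(pi*x/4) dx = (44/pi) - (4/pi) = 40/pi.
Summing the pieces and multiplying by (1/4) gives b_1 = 6/pi.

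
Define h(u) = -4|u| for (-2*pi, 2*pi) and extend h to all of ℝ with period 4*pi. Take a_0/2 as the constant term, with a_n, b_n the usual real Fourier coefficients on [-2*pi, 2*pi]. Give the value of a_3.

a_3 = (1/(2*pi)) ∫_{-2*pi}^{2*pi} h(u) cos(3*u/2) du.
h is even and cos(3*u/2) is even, so the integrand is even and a_3 = 1/pi ∫_0^{2*pi} h(u) cos(3*u/2) du.
Integrating by parts (boundary term plus one more integral), an antiderivative of (-4*u) cos(3*u/2) is -8*u*sin(3*u/2)/3 - 16*cos(3*u/2)/9; evaluating from 0 to 2*pi: ∫_{0}^{2*pi} (-4*u) cos(3*u/2) du = (16/9) - (-16/9) = 32/9.
Hence a_3 = (1/pi)·(32/9) = 32/(9*pi).

32/(9*pi)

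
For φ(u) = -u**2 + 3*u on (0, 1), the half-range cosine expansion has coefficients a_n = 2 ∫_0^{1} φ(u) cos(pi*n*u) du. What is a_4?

-1/(4*pi**2)

a_4 = 2 ∫_0^{1} (-u**2 + 3*u) cos(4*pi*u) du.
Integrating by parts twice (tabular method), an antiderivative of (-u**2 + 3*u) cos(4*pi*u) is -u**2*sin(4*pi*u)/(4*pi) + 3*u*sin(4*pi*u)/(4*pi) - u*cos(4*pi*u)/(8*pi**2) + sin(4*pi*u)/(32*pi**3) + 3*cos(4*pi*u)/(16*pi**2); evaluating from 0 to 1: ∫_{0}^{1} (-u**2 + 3*u) cos(4*pi*u) du = (1/(16*pi**2)) - (3/(16*pi**2)) = -1/(8*pi**2).
Hence a_4 = 2·(-1/(8*pi**2)) = -1/(4*pi**2).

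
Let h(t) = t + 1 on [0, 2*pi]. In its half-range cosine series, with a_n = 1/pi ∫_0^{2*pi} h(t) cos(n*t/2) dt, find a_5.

a_5 = 1/pi ∫_0^{2*pi} (t + 1) cos(5*t/2) dt.
Integrating by parts (boundary term plus one more integral), an antiderivative of (t + 1) cos(5*t/2) is 2*t*sin(5*t/2)/5 + 2*sin(5*t/2)/5 + 4*cos(5*t/2)/25; evaluating from 0 to 2*pi: ∫_{0}^{2*pi} (t + 1) cos(5*t/2) dt = (-4/25) - (4/25) = -8/25.
Hence a_5 = (1/pi)·(-8/25) = -8/(25*pi).

-8/(25*pi)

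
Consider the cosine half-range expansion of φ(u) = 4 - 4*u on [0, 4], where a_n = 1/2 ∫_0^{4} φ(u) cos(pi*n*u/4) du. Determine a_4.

a_4 = 1/2 ∫_0^{4} (4 - 4*u) cos(pi*u) du.
Integrating by parts (boundary term plus one more integral), an antiderivative of (4 - 4*u) cos(pi*u) is -4*u*sin(pi*u)/pi + 4*sin(pi*u)/pi - 4*cos(pi*u)/pi**2; evaluating from 0 to 4: ∫_{0}^{4} (4 - 4*u) cos(pi*u) du = (-4/pi**2) - (-4/pi**2) = 0.
Hence a_4 = (1/2)·(0) = 0.

0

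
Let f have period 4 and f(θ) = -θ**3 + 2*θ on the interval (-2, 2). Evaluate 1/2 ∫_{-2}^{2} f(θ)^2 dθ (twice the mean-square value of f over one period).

1/2 ∫_{-2}^{2} f(θ)^2 dθ = 1/2 · (704/105) = 352/105.

352/105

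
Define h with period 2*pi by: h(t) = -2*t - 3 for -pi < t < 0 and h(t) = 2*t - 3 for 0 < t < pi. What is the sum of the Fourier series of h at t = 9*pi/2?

t = 9*pi/2 differs from t = pi/2 by 2 full period(s), and the series is 2*pi-periodic.
h is continuous at t = pi/2 with value -3 + pi, so the series converges to -3 + pi there.

-3 + pi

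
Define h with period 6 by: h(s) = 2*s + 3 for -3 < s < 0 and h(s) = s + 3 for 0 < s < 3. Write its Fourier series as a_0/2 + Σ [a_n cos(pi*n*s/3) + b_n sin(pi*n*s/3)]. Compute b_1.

b_1 = 1/3 ∫_{-3}^{3} h(s) sin(pi*s/3) ds.
Split the integral at the breakpoints.
Integrating by parts (boundary term plus one more integral), an antiderivative of (2*s + 3) sin(pi*s/3) is -6*s*cos(pi*s/3)/pi + 18*sin(pi*s/3)/pi**2 - 9*cos(pi*s/3)/pi; evaluating from -3 to 0: ∫_{-3}^{0} (2*s + 3) sin(pi*s/3) ds = (-9/pi) - (-9/pi) = 0.
Integrating by parts (boundary term plus one more integral), an antiderivative of (s + 3) sin(pi*s/3) is -3*s*cos(pi*s/3)/pi + 9*sin(pi*s/3)/pi**2 - 9*cos(pi*s/3)/pi; evaluating from 0 to 3: ∫_{0}^{3} (s + 3) sin(pi*s/3) ds = (18/pi) - (-9/pi) = 27/pi.
Summing the pieces and multiplying by (1/3) gives b_1 = 9/pi.

9/pi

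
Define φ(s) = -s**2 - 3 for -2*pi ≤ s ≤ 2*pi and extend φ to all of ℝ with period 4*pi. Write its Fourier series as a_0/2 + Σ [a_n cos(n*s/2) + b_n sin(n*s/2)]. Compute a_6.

a_6 = (1/(2*pi)) ∫_{-2*pi}^{2*pi} φ(s) cos(3*s) ds.
φ is even and cos(3*s) is even, so the integrand is even and a_6 = 1/pi ∫_0^{2*pi} φ(s) cos(3*s) ds.
Integrating by parts twice (tabular method), an antiderivative of (-s**2 - 3) cos(3*s) is -s**2*sin(3*s)/3 - 2*s*cos(3*s)/9 - 25*sin(3*s)/27; evaluating from 0 to 2*pi: ∫_{0}^{2*pi} (-s**2 - 3) cos(3*s) ds = (-4*pi/9) - (0) = -4*pi/9.
Hence a_6 = (1/pi)·(-4*pi/9) = -4/9.

-4/9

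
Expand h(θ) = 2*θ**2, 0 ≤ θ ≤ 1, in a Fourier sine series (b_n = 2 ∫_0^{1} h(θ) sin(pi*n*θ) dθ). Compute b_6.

-2/(3*pi)

b_6 = 2 ∫_0^{1} (2*θ**2) sin(6*pi*θ) dθ.
Integrating by parts twice (tabular method), an antiderivative of (2*θ**2) sin(6*pi*θ) is -θ**2*cos(6*pi*θ)/(3*pi) + θ*sin(6*pi*θ)/(9*pi**2) + cos(6*pi*θ)/(54*pi**3); evaluating from 0 to 1: ∫_{0}^{1} (2*θ**2) sin(6*pi*θ) dθ = ((1 - 18*pi**2)/(54*pi**3)) - (1/(54*pi**3)) = -1/(3*pi).
Hence b_6 = 2·(-1/(3*pi)) = -2/(3*pi).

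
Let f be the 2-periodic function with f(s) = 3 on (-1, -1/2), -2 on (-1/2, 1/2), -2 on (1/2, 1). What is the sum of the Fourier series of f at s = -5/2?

1/2

s = -5/2 differs from s = -1/2 by -1 full period(s), and the series is 2-periodic.
At s = -1/2 the one-sided limits are f(-1/2^-) = 3 and f(-1/2^+) = -2.
By Dirichlet's theorem the series converges to their average, [(3) + (-2)]/2 = 1/2.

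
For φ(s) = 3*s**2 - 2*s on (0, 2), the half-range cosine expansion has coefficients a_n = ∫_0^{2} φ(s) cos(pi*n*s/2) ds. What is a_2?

12/pi**2

a_2 = ∫_0^{2} (3*s**2 - 2*s) cos(pi*s) ds.
Integrating by parts twice (tabular method), an antiderivative of (3*s**2 - 2*s) cos(pi*s) is 3*s**2*sin(pi*s)/pi - 2*s*sin(pi*s)/pi + 6*s*cos(pi*s)/pi**2 - 6*sin(pi*s)/pi**3 - 2*cos(pi*s)/pi**2; evaluating from 0 to 2: ∫_{0}^{2} (3*s**2 - 2*s) cos(pi*s) ds = (10/pi**2) - (-2/pi**2) = 12/pi**2.
Hence a_2 = 12/pi**2.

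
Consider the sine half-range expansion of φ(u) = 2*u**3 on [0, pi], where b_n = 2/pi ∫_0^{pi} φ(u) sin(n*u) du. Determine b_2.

b_2 = 2/pi ∫_0^{pi} (2*u**3) sin(2*u) du.
Integrating by parts three times (tabular method), an antiderivative of (2*u**3) sin(2*u) is -u**3*cos(2*u) + 3*u**2*sin(2*u)/2 + 3*u*cos(2*u)/2 - 3*sin(2*u)/4; evaluating from 0 to pi: ∫_{0}^{pi} (2*u**3) sin(2*u) du = (pi*(3/2 - pi**2)) - (0) = pi*(3/2 - pi**2).
Hence b_2 = (2/pi)·(pi*(3/2 - pi**2)) = 3 - 2*pi**2.

3 - 2*pi**2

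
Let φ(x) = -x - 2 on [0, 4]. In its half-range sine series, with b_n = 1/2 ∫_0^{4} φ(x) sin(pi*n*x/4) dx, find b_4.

2/pi

b_4 = 1/2 ∫_0^{4} (-x - 2) sin(pi*x) dx.
Integrating by parts (boundary term plus one more integral), an antiderivative of (-x - 2) sin(pi*x) is x*cos(pi*x)/pi - sin(pi*x)/pi**2 + 2*cos(pi*x)/pi; evaluating from 0 to 4: ∫_{0}^{4} (-x - 2) sin(pi*x) dx = (6/pi) - (2/pi) = 4/pi.
Hence b_4 = (1/2)·(4/pi) = 2/pi.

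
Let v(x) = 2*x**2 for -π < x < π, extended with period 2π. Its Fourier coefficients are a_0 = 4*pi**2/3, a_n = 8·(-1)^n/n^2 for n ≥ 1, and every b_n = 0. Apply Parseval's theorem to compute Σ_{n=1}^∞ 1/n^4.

Parseval: a_0^2/2 + Σ a_n^2 = (1/π) ∫_{-π}^{π} v(x)^2 dx = 8*pi**4/5.
Subtract a_0^2/2 = 8*pi**4/9: Σ a_n^2 = 32*pi**4/45.
Since a_n^2 = 64/n^4, Σ 1/n^4 = pi**4/90.

pi**4/90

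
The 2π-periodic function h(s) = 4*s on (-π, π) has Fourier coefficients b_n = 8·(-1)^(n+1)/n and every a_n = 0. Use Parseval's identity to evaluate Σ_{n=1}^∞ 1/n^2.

pi**2/6

Parseval: Σ b_n^2 = (1/π) ∫_{-π}^{π} h(s)^2 ds = 32*pi**2/3.
Σ b_n^2 = Σ 64/n^2, so Σ 1/n^2 = (32*pi**2/3)/64 = pi**2/6.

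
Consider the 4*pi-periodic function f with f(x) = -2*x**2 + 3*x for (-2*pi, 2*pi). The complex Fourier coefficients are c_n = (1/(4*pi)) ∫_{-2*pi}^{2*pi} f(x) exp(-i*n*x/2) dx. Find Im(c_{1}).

Since f is real-valued, Im(c_{1}) = -(1/(4*pi)) ∫_{-2*pi}^{2*pi} f(x) sin(x/2) dx = -b_{1}/2.
Integrating by parts twice (tabular method), an antiderivative of (-2*x**2 + 3*x) sin(x/2) is 4*x**2*cos(x/2) - 16*x*sin(x/2) - 6*x*cos(x/2) + 12*sin(x/2) - 32*cos(x/2); evaluating from -2*pi to 2*pi: ∫_{-2*pi}^{2*pi} (-2*x**2 + 3*x) sin(x/2) dx = (-16*pi**2 + 32 + 12*pi) - (-16*pi**2 - 12*pi + 32) = 24*pi.
Hence Im(c_{1}) = (-1/(4*pi))·(24*pi) = -6.

-6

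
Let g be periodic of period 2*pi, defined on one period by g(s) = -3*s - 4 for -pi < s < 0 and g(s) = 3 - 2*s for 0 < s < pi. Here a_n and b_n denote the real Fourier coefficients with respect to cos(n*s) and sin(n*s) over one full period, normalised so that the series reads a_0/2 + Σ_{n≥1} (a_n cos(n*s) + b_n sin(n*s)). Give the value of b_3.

b_3 = 1/pi ∫_{-pi}^{pi} g(s) sin(3*s) ds.
Split the integral at the breakpoints.
Integrating by parts (boundary term plus one more integral), an antiderivative of (-3*s - 4) sin(3*s) is s*cos(3*s) - sin(3*s)/3 + 4*cos(3*s)/3; evaluating from -pi to 0: ∫_{-pi}^{0} (-3*s - 4) sin(3*s) ds = (4/3) - (-4/3 + pi) = 8/3 - pi.
Integrating by parts (boundary term plus one more integral), an antiderivative of (3 - 2*s) sin(3*s) is 2*s*cos(3*s)/3 - 2*sin(3*s)/9 - cos(3*s); evaluating from 0 to pi: ∫_{0}^{pi} (3 - 2*s) sin(3*s) ds = (1 - 2*pi/3) - (-1) = 2 - 2*pi/3.
Summing the pieces and multiplying by (1/pi) gives b_3 = (14 - 5*pi)/(3*pi).

(14 - 5*pi)/(3*pi)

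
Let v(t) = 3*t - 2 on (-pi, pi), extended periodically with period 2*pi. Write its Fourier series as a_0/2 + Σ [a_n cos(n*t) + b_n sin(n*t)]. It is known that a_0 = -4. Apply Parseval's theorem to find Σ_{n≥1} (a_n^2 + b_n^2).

6*pi**2

Parseval: a_0^2/2 + Σ_{n≥1} (a_n^2+b_n^2) = 1/pi ∫_{-pi}^{pi} v(t)^2 dt = 8 + 6*pi**2.
Subtract a_0^2/2 = 8: Σ (a_n^2+b_n^2) = 6*pi**2.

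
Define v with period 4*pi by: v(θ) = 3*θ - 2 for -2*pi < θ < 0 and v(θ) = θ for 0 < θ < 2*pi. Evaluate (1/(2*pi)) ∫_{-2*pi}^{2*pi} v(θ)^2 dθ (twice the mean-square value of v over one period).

4 + 12*pi + 40*pi**2/3

(1/(2*pi)) ∫_{-2*pi}^{2*pi} v(θ)^2 dθ = (1/(2*pi)) · (8*pi*(3 + 9*pi + 10*pi**2)/3) = 4 + 12*pi + 40*pi**2/3.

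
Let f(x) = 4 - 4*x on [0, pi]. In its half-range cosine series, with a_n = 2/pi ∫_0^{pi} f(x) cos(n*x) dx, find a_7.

a_7 = 2/pi ∫_0^{pi} (4 - 4*x) cos(7*x) dx.
Integrating by parts (boundary term plus one more integral), an antiderivative of (4 - 4*x) cos(7*x) is -4*x*sin(7*x)/7 + 4*sin(7*x)/7 - 4*cos(7*x)/49; evaluating from 0 to pi: ∫_{0}^{pi} (4 - 4*x) cos(7*x) dx = (4/49) - (-4/49) = 8/49.
Hence a_7 = (2/pi)·(8/49) = 16/(49*pi).

16/(49*pi)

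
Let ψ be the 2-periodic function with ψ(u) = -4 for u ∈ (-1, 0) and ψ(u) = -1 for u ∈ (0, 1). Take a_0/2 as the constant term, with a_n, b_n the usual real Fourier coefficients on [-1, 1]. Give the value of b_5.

b_5 = ∫_{-1}^{1} ψ(u) sin(5*pi*u) du.
Split the integral at the breakpoints.
Directly, an antiderivative of (-4) sin(5*pi*u) is 4*cos(5*pi*u)/(5*pi); evaluating from -1 to 0: ∫_{-1}^{0} (-4) sin(5*pi*u) du = (4/(5*pi)) - (-4/(5*pi)) = 8/(5*pi).
Directly, an antiderivative of (-1) sin(5*pi*u) is cos(5*pi*u)/(5*pi); evaluating from 0 to 1: ∫_{0}^{1} (-1) sin(5*pi*u) du = (-1/(5*pi)) - (1/(5*pi)) = -2/(5*pi).
Summing the pieces gives b_5 = 6/(5*pi).

6/(5*pi)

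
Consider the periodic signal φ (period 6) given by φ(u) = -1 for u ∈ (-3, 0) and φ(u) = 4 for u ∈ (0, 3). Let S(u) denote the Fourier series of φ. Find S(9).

u = 9 differs from u = 3 by 1 full period(s), and the series is 6-periodic.
At u = 3 the one-sided limits are φ(3^-) = 4 and φ(3^+) = -1.
By Dirichlet's theorem the series converges to their average, [(4) + (-1)]/2 = 3/2.

3/2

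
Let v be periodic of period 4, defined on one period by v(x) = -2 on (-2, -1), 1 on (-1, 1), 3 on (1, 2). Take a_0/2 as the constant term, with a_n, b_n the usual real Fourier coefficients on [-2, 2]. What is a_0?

a_0 = 1/2 ∫_{-2}^{2} v(x) dx = 1/2 · (3) = 3/2.

3/2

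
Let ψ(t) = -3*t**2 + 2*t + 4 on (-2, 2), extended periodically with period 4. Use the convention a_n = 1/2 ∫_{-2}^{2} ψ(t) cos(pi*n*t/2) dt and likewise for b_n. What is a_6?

-4/(3*pi**2)

a_6 = 1/2 ∫_{-2}^{2} ψ(t) cos(3*pi*t) dt.
Integrating by parts twice (tabular method), an antiderivative of (-3*t**2 + 2*t + 4) cos(3*pi*t) is -t**2*sin(3*pi*t)/pi + 2*t*sin(3*pi*t)/(3*pi) - 2*t*cos(3*pi*t)/(3*pi**2) + 2*sin(3*pi*t)/(9*pi**3) + 4*sin(3*pi*t)/(3*pi) + 2*cos(3*pi*t)/(9*pi**2); evaluating from -2 to 2: ∫_{-2}^{2} (-3*t**2 + 2*t + 4) cos(3*pi*t) dt = (-10/(9*pi**2)) - (14/(9*pi**2)) = -8/(3*pi**2).
Hence a_6 = (1/2)·(-8/(3*pi**2)) = -4/(3*pi**2).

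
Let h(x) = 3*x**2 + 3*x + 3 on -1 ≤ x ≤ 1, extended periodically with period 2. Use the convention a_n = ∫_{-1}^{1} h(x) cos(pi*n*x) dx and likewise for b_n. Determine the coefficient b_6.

b_6 = ∫_{-1}^{1} h(x) sin(6*pi*x) dx.
Integrating by parts twice (tabular method), an antiderivative of (3*x**2 + 3*x + 3) sin(6*pi*x) is -x**2*cos(6*pi*x)/(2*pi) + x*sin(6*pi*x)/(6*pi**2) - x*cos(6*pi*x)/(2*pi) + sin(6*pi*x)/(12*pi**2) - cos(6*pi*x)/(2*pi) + cos(6*pi*x)/(36*pi**3); evaluating from -1 to 1: ∫_{-1}^{1} (3*x**2 + 3*x + 3) sin(6*pi*x) dx = ((1 - 54*pi**2)/(36*pi**3)) - ((1 - 18*pi**2)/(36*pi**3)) = -1/pi.
Hence b_6 = -1/pi.

-1/pi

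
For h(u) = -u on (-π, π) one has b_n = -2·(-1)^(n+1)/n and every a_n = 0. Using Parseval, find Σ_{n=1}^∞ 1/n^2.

pi**2/6

Parseval: Σ b_n^2 = (1/π) ∫_{-π}^{π} h(u)^2 du = 2*pi**2/3.
Σ b_n^2 = Σ 4/n^2, so Σ 1/n^2 = (2*pi**2/3)/4 = pi**2/6.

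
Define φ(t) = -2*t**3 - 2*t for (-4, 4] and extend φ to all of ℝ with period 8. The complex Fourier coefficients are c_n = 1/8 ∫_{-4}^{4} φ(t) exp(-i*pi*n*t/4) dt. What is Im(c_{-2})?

Since φ is real-valued, Im(c_{-2}) = -1/8 ∫_{-4}^{4} φ(t) sin(-pi*t/2) dt = b_{2}/2.
φ is odd and sin(-pi*t/2) is odd, so the integrand is even: ∫_{-4}^{4} φ(t) sin(-pi*t/2) dt = 2∫_0^{4} φ(t) sin(-pi*t/2) dt.
Integrating by parts three times (tabular method), an antiderivative of (-2*t**3 - 2*t) sin(-pi*t/2) is -4*t**3*cos(pi*t/2)/pi + 24*t**2*sin(pi*t/2)/pi**2 - 4*t*cos(pi*t/2)/pi + 96*t*cos(pi*t/2)/pi**3 - 192*sin(pi*t/2)/pi**4 + 8*sin(pi*t/2)/pi**2; evaluating from 0 to 4: ∫_{0}^{4} (-2*t**3 - 2*t) sin(-pi*t/2) dt = (-272/pi + 384/pi**3) - (0) = -272/pi + 384/pi**3.
So ∫_{-4}^{4} φ(t) sin(-pi*t/2) dt = -544/pi + 768/pi**3.
Hence Im(c_{-2}) = (-1/8)·(-544/pi + 768/pi**3) = -96/pi**3 + 68/pi.

-96/pi**3 + 68/pi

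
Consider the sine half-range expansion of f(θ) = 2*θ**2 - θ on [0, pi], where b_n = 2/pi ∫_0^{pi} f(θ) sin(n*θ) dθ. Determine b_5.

b_5 = 2/pi ∫_0^{pi} (2*θ**2 - θ) sin(5*θ) dθ.
Integrating by parts twice (tabular method), an antiderivative of (2*θ**2 - θ) sin(5*θ) is -2*θ**2*cos(5*θ)/5 + 4*θ*sin(5*θ)/25 + θ*cos(5*θ)/5 - sin(5*θ)/25 + 4*cos(5*θ)/125; evaluating from 0 to pi: ∫_{0}^{pi} (2*θ**2 - θ) sin(5*θ) dθ = (-pi/5 - 4/125 + 2*pi**2/5) - (4/125) = -pi/5 - 8/125 + 2*pi**2/5.
Hence b_5 = (2/pi)·(-pi/5 - 8/125 + 2*pi**2/5) = 2*(-25*pi - 8 + 50*pi**2)/(125*pi).

2*(-25*pi - 8 + 50*pi**2)/(125*pi)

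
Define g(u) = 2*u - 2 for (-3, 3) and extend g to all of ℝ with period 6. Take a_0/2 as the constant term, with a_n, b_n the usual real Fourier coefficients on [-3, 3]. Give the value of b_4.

b_4 = 1/3 ∫_{-3}^{3} g(u) sin(4*pi*u/3) du.
Integrating by parts (boundary term plus one more integral), an antiderivative of (2*u - 2) sin(4*pi*u/3) is -3*u*cos(4*pi*u/3)/(2*pi) + 9*sin(4*pi*u/3)/(8*pi**2) + 3*cos(4*pi*u/3)/(2*pi); evaluating from -3 to 3: ∫_{-3}^{3} (2*u - 2) sin(4*pi*u/3) du = (-3/pi) - (6/pi) = -9/pi.
Hence b_4 = (1/3)·(-9/pi) = -3/pi.

-3/pi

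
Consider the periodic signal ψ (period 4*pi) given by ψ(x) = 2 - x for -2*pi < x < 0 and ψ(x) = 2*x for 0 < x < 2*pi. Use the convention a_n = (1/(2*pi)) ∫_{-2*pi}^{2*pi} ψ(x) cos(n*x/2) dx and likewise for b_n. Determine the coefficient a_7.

-12/(49*pi)

a_7 = (1/(2*pi)) ∫_{-2*pi}^{2*pi} ψ(x) cos(7*x/2) dx.
Split the integral at the breakpoints.
Integrating by parts (boundary term plus one more integral), an antiderivative of (2 - x) cos(7*x/2) is -2*x*sin(7*x/2)/7 + 4*sin(7*x/2)/7 - 4*cos(7*x/2)/49; evaluating from -2*pi to 0: ∫_{-2*pi}^{0} (2 - x) cos(7*x/2) dx = (-4/49) - (4/49) = -8/49.
Integrating by parts (boundary term plus one more integral), an antiderivative of (2*x) cos(7*x/2) is 4*x*sin(7*x/2)/7 + 8*cos(7*x/2)/49; evaluating from 0 to 2*pi: ∫_{0}^{2*pi} (2*x) cos(7*x/2) dx = (-8/49) - (8/49) = -16/49.
Summing the pieces and multiplying by (1/(2*pi)) gives a_7 = -12/(49*pi).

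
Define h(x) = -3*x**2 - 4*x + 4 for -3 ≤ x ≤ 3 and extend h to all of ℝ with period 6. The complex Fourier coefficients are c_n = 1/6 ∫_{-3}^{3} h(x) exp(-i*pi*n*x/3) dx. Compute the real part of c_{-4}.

Since h is real-valued, Re(c_{-4}) = 1/6 ∫_{-3}^{3} h(x) cos(-4*pi*x/3) dx = a_{4}/2.
Integrating by parts twice (tabular method), an antiderivative of (-3*x**2 - 4*x + 4) cos(-4*pi*x/3) is -9*x**2*sin(4*pi*x/3)/(4*pi) - 3*x*sin(4*pi*x/3)/pi - 27*x*cos(4*pi*x/3)/(8*pi**2) + 81*sin(4*pi*x/3)/(32*pi**3) + 3*sin(4*pi*x/3)/pi - 9*cos(4*pi*x/3)/(4*pi**2); evaluating from -3 to 3: ∫_{-3}^{3} (-3*x**2 - 4*x + 4) cos(-4*pi*x/3) dx = (-99/(8*pi**2)) - (63/(8*pi**2)) = -81/(4*pi**2).
Hence Re(c_{-4}) = (1/6)·(-81/(4*pi**2)) = -27/(8*pi**2).

-27/(8*pi**2)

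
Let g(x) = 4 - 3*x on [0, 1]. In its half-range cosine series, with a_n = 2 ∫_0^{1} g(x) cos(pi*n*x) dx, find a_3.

a_3 = 2 ∫_0^{1} (4 - 3*x) cos(3*pi*x) dx.
Integrating by parts (boundary term plus one more integral), an antiderivative of (4 - 3*x) cos(3*pi*x) is -x*sin(3*pi*x)/pi + 4*sin(3*pi*x)/(3*pi) - cos(3*pi*x)/(3*pi**2); evaluating from 0 to 1: ∫_{0}^{1} (4 - 3*x) cos(3*pi*x) dx = (1/(3*pi**2)) - (-1/(3*pi**2)) = 2/(3*pi**2).
Hence a_3 = 2·(2/(3*pi**2)) = 4/(3*pi**2).

4/(3*pi**2)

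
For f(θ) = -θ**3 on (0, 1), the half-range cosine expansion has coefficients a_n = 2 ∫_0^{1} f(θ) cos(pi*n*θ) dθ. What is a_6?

-1/(6*pi**2)

a_6 = 2 ∫_0^{1} (-θ**3) cos(6*pi*θ) dθ.
Integrating by parts three times (tabular method), an antiderivative of (-θ**3) cos(6*pi*θ) is -θ**3*sin(6*pi*θ)/(6*pi) - θ**2*cos(6*pi*θ)/(12*pi**2) + θ*sin(6*pi*θ)/(36*pi**3) + cos(6*pi*θ)/(216*pi**4); evaluating from 0 to 1: ∫_{0}^{1} (-θ**3) cos(6*pi*θ) dθ = ((1 - 18*pi**2)/(216*pi**4)) - (1/(216*pi**4)) = -1/(12*pi**2).
Hence a_6 = 2·(-1/(12*pi**2)) = -1/(6*pi**2).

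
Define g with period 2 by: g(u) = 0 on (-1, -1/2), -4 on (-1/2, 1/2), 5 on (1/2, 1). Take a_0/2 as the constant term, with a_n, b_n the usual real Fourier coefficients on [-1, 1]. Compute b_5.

1/pi

b_5 = ∫_{-1}^{1} g(u) sin(5*pi*u) du.
Split the integral at the breakpoints.
∫_{-1}^{-1/2} (0) sin(5*pi*u) du = 0.
Directly, an antiderivative of (-4) sin(5*pi*u) is 4*cos(5*pi*u)/(5*pi); evaluating from -1/2 to 1/2: ∫_{-1/2}^{1/2} (-4) sin(5*pi*u) du = (0) - (0) = 0.
Directly, an antiderivative of (5) sin(5*pi*u) is -cos(5*pi*u)/pi; evaluating from 1/2 to 1: ∫_{1/2}^{1} (5) sin(5*pi*u) du = (1/pi) - (0) = 1/pi.
Summing the pieces gives b_5 = 1/pi.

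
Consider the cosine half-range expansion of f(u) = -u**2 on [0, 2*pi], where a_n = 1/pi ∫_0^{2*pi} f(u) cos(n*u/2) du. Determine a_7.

16/49

a_7 = 1/pi ∫_0^{2*pi} (-u**2) cos(7*u/2) du.
Integrating by parts twice (tabular method), an antiderivative of (-u**2) cos(7*u/2) is -2*u**2*sin(7*u/2)/7 - 8*u*cos(7*u/2)/49 + 16*sin(7*u/2)/343; evaluating from 0 to 2*pi: ∫_{0}^{2*pi} (-u**2) cos(7*u/2) du = (16*pi/49) - (0) = 16*pi/49.
Hence a_7 = (1/pi)·(16*pi/49) = 16/49.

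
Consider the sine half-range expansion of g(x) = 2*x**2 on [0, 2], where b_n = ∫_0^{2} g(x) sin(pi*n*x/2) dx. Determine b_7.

16*(-4 + 49*pi**2)/(343*pi**3)

b_7 = ∫_0^{2} (2*x**2) sin(7*pi*x/2) dx.
Integrating by parts twice (tabular method), an antiderivative of (2*x**2) sin(7*pi*x/2) is -4*x**2*cos(7*pi*x/2)/(7*pi) + 16*x*sin(7*pi*x/2)/(49*pi**2) + 32*cos(7*pi*x/2)/(343*pi**3); evaluating from 0 to 2: ∫_{0}^{2} (2*x**2) sin(7*pi*x/2) dx = (16*(-2 + 49*pi**2)/(343*pi**3)) - (32/(343*pi**3)) = 16*(-4 + 49*pi**2)/(343*pi**3).
Hence b_7 = 16*(-4 + 49*pi**2)/(343*pi**3).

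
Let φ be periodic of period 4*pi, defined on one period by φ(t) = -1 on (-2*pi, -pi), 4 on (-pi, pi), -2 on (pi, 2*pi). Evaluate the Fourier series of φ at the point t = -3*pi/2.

φ is continuous at t = -3*pi/2 with value -1, so the series converges to -1 there.

-1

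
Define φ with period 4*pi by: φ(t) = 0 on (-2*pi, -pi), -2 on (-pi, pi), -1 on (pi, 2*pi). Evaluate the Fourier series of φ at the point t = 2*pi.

At t = 2*pi the one-sided limits are φ(2*pi^-) = -1 and φ(2*pi^+) = 0.
By Dirichlet's theorem the series converges to their average, [(-1) + (0)]/2 = -1/2.

-1/2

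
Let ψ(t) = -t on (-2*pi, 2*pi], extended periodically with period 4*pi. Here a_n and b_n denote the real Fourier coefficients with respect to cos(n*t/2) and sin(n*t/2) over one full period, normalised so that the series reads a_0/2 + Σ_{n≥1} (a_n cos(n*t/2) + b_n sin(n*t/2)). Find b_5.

b_5 = (1/(2*pi)) ∫_{-2*pi}^{2*pi} ψ(t) sin(5*t/2) dt.
ψ is odd and sin(5*t/2) is odd, so the integrand is even and b_5 = 1/pi ∫_0^{2*pi} ψ(t) sin(5*t/2) dt.
Integrating by parts (boundary term plus one more integral), an antiderivative of (-t) sin(5*t/2) is 2*t*cos(5*t/2)/5 - 4*sin(5*t/2)/25; evaluating from 0 to 2*pi: ∫_{0}^{2*pi} (-t) sin(5*t/2) dt = (-4*pi/5) - (0) = -4*pi/5.
Hence b_5 = (1/pi)·(-4*pi/5) = -4/5.

-4/5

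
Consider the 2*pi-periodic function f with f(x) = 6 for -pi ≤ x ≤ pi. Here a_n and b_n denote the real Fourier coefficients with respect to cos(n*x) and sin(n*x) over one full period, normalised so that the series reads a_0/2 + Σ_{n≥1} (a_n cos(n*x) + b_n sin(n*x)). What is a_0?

a_0 = 1/pi ∫_{-pi}^{pi} f(x) dx = 1/pi · (12*pi) = 12.

12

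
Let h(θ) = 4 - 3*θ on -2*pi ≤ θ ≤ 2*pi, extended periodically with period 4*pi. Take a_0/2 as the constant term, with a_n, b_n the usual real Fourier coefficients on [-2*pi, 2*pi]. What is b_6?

b_6 = (1/(2*pi)) ∫_{-2*pi}^{2*pi} h(θ) sin(3*θ) dθ.
Integrating by parts (boundary term plus one more integral), an antiderivative of (4 - 3*θ) sin(3*θ) is θ*cos(3*θ) - sin(3*θ)/3 - 4*cos(3*θ)/3; evaluating from -2*pi to 2*pi: ∫_{-2*pi}^{2*pi} (4 - 3*θ) sin(3*θ) dθ = (-4/3 + 2*pi) - (-2*pi - 4/3) = 4*pi.
Hence b_6 = (1/(2*pi))·(4*pi) = 2.

2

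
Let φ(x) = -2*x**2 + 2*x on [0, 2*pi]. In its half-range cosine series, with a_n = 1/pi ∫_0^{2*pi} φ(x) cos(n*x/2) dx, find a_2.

a_2 = 1/pi ∫_0^{2*pi} (-2*x**2 + 2*x) cos(x) dx.
Integrating by parts twice (tabular method), an antiderivative of (-2*x**2 + 2*x) cos(x) is -2*x**2*sin(x) + 2*x*sin(x) - 4*x*cos(x) + 4*sin(x) + 2*cos(x); evaluating from 0 to 2*pi: ∫_{0}^{2*pi} (-2*x**2 + 2*x) cos(x) dx = (2 - 8*pi) - (2) = -8*pi.
Hence a_2 = (1/pi)·(-8*pi) = -8.

-8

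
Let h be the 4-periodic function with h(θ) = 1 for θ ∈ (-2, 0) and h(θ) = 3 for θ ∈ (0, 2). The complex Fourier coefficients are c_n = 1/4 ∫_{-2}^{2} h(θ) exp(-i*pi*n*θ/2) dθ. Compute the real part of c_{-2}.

0

Since h is real-valued, Re(c_{-2}) = 1/4 ∫_{-2}^{2} h(θ) cos(-pi*θ) dθ = a_{2}/2.
Split the integral at the breakpoints.
Directly, an antiderivative of (1) cos(-pi*θ) is sin(pi*θ)/pi; evaluating from -2 to 0: ∫_{-2}^{0} (1) cos(-pi*θ) dθ = (0) - (0) = 0.
Directly, an antiderivative of (3) cos(-pi*θ) is 3*sin(pi*θ)/pi; evaluating from 0 to 2: ∫_{0}^{2} (3) cos(-pi*θ) dθ = (0) - (0) = 0.
So ∫_{-2}^{2} h(θ) cos(-pi*θ) dθ = 0.
Hence Re(c_{-2}) = (1/4)·(0) = 0.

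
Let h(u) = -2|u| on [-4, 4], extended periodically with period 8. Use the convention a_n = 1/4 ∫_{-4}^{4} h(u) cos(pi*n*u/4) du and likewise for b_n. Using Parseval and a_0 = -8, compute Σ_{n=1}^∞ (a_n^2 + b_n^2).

Parseval: a_0^2/2 + Σ_{n≥1} (a_n^2+b_n^2) = 1/4 ∫_{-4}^{4} h(u)^2 du = 128/3.
Subtract a_0^2/2 = 32: Σ (a_n^2+b_n^2) = 32/3.

32/3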